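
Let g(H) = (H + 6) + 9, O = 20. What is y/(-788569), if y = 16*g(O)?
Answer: -560/788569 ≈ -0.00071015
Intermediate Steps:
g(H) = 15 + H (g(H) = (6 + H) + 9 = 15 + H)
y = 560 (y = 16*(15 + 20) = 16*35 = 560)
y/(-788569) = 560/(-788569) = 560*(-1/788569) = -560/788569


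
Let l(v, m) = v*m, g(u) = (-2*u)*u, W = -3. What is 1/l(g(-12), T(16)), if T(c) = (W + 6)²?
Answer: -1/2592 ≈ -0.00038580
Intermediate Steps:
g(u) = -2*u²
T(c) = 9 (T(c) = (-3 + 6)² = 3² = 9)
l(v, m) = m*v
1/l(g(-12), T(16)) = 1/(9*(-2*(-12)²)) = 1/(9*(-2*144)) = 1/(9*(-288)) = 1/(-2592) = -1/2592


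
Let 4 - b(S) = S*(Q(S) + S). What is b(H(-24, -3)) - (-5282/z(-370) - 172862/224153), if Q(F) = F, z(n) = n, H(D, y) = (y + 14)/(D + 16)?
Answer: -17629997161/1326985760 ≈ -13.286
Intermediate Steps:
H(D, y) = (14 + y)/(16 + D)
b(S) = 4 - 2*S² (b(S) = 4 - S*(S + S) = 4 - S*2*S = 4 - 2*S²)
b(H(-24, -3)) - (-5282/z(-370) - 172862/224153) = (4 - 2*(14 - 3)²/(16 - 24)²) - (-5282/(-370) - 172862/224153) = (4 - 2*(11/(-8))²) - (-5282*(-1/370) - 172862*1/224153) = (4 - 2*(-⅛*11)²) - (2641/185 - 172862/224153) = (4 - 2*(-11/8)²) - 1*560008603/41468305 = (4 - 2*121/64) - 560008603/41468305 = (4 - 121/32) - 560008603/41468305 = 7/32 - 560008603/41468305 = -17629997161/1326985760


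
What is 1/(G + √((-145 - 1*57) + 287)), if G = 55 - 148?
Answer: -93/8564 - √85/8564 ≈ -0.011936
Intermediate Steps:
G = -93
1/(G + √((-145 - 1*57) + 287)) = 1/(-93 + √((-145 - 1*57) + 287)) = 1/(-93 + √((-145 - 57) + 287)) = 1/(-93 + √(-202 + 287)) = 1/(-93 + √85)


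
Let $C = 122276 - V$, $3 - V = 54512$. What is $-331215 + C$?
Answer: $-154430$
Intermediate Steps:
$V = -54509$ ($V = 3 - 54512 = -54509$)
$C = 176785$ ($C = 122276 - -54509 = 122276 + 54509 = 176785$)
$-331215 + C = -331215 + 176785 = -154430$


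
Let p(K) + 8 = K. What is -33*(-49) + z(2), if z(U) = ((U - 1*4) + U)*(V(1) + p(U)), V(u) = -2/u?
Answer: 1617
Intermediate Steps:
p(K) = -8 + K
z(U) = (-10 + U)*(-4 + 2*U) (z(U) = ((U - 1*4) + U)*(-2/1 + (-8 + U)) = ((U - 4) + U)*(-2*1 + (-8 + U)) = ((-4 + U) + U)*(-2 + (-8 + U)) = (-4 + 2*U)*(-10 + U) = (-10 + U)*(-4 + 2*U))
-33*(-49) + z(2) = -33*(-49) + (40 - 24*2 + 2*2²) = 1617 + (40 - 48 + 2*4) = 1617 + (40 - 48 + 8) = 1617 + 0 = 1617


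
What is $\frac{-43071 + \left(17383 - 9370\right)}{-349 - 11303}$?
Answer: $\frac{5843}{1942} \approx 3.0088$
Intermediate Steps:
$\frac{-43071 + \left(17383 - 9370\right)}{-349 - 11303} = \frac{-43071 + 8013}{-11652} = \left(-35058\right) \left(- \frac{1}{11652}\right) = \frac{5843}{1942}$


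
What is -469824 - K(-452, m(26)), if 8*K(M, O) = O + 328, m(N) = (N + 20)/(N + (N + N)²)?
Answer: -5130925823/10920 ≈ -4.6987e+5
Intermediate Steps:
m(N) = (20 + N)/(N + 4*N²) (m(N) = (20 + N)/(N + (2*N)²) = (20 + N)/(N + 4*N²))
K(M, O) = 41 + O/8 (K(M, O) = (O + 328)/8 = (328 + O)/8 = 41 + O/8)
-469824 - K(-452, m(26)) = -469824 - (41 + ((20 + 26)/(26*(1 + 4*26)))/8) = -469824 - (41 + ((1/26)*46/(1 + 104))/8) = -469824 - (41 + ((1/26)*46/105)/8) = -469824 - (41 + ((1/26)*(1/105)*46)/8) = -469824 - (41 + (⅛)*(23/1365)) = -469824 - (41 + 23/10920) = -469824 - 1*447743/10920 = -469824 - 447743/10920 = -5130925823/10920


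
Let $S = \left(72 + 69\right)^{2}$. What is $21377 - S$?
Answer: $1496$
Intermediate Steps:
$S = 19881$ ($S = 141^{2} = 19881$)
$21377 - S = 21377 - 19881 = 1496$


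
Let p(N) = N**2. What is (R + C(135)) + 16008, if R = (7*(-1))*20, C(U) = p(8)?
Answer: 15932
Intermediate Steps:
C(U) = 64 (C(U) = 8**2 = 64)
R = -140 (R = -7*20 = -140)
(R + C(135)) + 16008 = (-140 + 64) + 16008 = -76 + 16008 = 15932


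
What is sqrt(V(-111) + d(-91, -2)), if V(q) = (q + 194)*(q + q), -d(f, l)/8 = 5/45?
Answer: I*sqrt(165842)/3 ≈ 135.75*I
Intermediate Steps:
d(f, l) = -8/9 (d(f, l) = -40/45 = -8*1/9 = -8/9)
V(q) = 2*q*(194 + q) (V(q) = (194 + q)*(2*q) = 2*q*(194 + q))
sqrt(V(-111) + d(-91, -2)) = sqrt(2*(-111)*(194 - 111) - 8/9) = sqrt(2*(-111)*83 - 8/9) = sqrt(-18426 - 8/9) = sqrt(-165842/9) = I*sqrt(165842)/3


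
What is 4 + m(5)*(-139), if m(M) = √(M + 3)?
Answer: 4 - 278*√2 ≈ -389.15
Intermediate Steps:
m(M) = √(3 + M)
4 + m(5)*(-139) = 4 + √(3 + 5)*(-139) = 4 + √8*(-139) = 4 + (2*√2)*(-139) = 4 - 278*√2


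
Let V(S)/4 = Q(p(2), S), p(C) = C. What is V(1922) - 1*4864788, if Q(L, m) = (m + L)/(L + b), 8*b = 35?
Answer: -248042620/51 ≈ -4.8636e+6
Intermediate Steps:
b = 35/8 (b = (⅛)*35 = 35/8 ≈ 4.3750)
Q(L, m) = (L + m)/(35/8 + L) (Q(L, m) = (m + L)/(L + 35/8) = (L + m)/(35/8 + L))
V(S) = 64/51 + 32*S/51 (V(S) = 4*(8*(2 + S)/(35 + 8*2)) = 4*(8*(2 + S)/(35 + 16)) = 4*(8*(2 + S)/51) = 4*(8*(1/51)*(2 + S)) = 4*(16/51 + 8*S/51) = 64/51 + 32*S/51)
V(1922) - 1*4864788 = (64/51 + (32/51)*1922) - 1*4864788 = (64/51 + 61504/51) - 4864788 = 61568/51 - 4864788 = -248042620/51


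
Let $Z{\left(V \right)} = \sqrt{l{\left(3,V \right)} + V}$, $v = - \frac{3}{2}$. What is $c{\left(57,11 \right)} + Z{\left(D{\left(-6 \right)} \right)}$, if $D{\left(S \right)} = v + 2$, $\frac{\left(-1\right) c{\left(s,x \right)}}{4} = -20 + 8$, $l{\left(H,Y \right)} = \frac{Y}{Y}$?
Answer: $48 + \frac{\sqrt{6}}{2} \approx 49.225$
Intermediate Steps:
$v = - \frac{3}{2}$ ($v = \left(-3\right) \frac{1}{2} = - \frac{3}{2} \approx -1.5$)
$l{\left(H,Y \right)} = 1$
$c{\left(s,x \right)} = 48$ ($c{\left(s,x \right)} = - 4 \left(-20 + 8\right) = \left(-4\right) \left(-12\right) = 48$)
$D{\left(S \right)} = \frac{1}{2}$ ($D{\left(S \right)} = - \frac{3}{2} + 2 = \frac{1}{2}$)
$Z{\left(V \right)} = \sqrt{1 + V}$
$c{\left(57,11 \right)} + Z{\left(D{\left(-6 \right)} \right)} = 48 + \sqrt{1 + \frac{1}{2}} = 48 + \sqrt{\frac{3}{2}} = 48 + \frac{\sqrt{6}}{2}$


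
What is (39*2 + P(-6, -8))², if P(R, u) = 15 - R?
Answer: 9801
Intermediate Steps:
(39*2 + P(-6, -8))² = (39*2 + (15 - 1*(-6)))² = (78 + (15 + 6))² = (78 + 21)² = 99² = 9801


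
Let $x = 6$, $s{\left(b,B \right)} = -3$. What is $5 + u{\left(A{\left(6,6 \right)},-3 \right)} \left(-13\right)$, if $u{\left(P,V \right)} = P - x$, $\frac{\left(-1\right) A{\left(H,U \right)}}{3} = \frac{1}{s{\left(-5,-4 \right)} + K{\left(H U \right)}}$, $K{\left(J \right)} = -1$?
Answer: $\frac{293}{4} \approx 73.25$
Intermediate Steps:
$A{\left(H,U \right)} = \frac{3}{4}$ ($A{\left(H,U \right)} = - \frac{3}{-3 - 1} = - \frac{3}{-4} = \left(-3\right) \left(- \frac{1}{4}\right) = \frac{3}{4}$)
$u{\left(P,V \right)} = -6 + P$ ($u{\left(P,V \right)} = P - 6 = -6 + P$)
$5 + u{\left(A{\left(6,6 \right)},-3 \right)} \left(-13\right) = 5 + \left(-6 + \frac{3}{4}\right) \left(-13\right) = 5 - - \frac{273}{4} = 5 + \frac{273}{4} = \frac{293}{4}$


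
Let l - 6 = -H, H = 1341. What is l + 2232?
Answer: 897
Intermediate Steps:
l = -1335 (l = 6 - 1*1341 = 6 - 1341 = -1335)
l + 2232 = -1335 + 2232 = 897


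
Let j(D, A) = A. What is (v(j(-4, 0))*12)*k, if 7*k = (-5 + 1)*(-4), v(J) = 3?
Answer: 576/7 ≈ 82.286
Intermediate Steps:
k = 16/7 (k = ((-5 + 1)*(-4))/7 = (-4*(-4))/7 = (1/7)*16 = 16/7 ≈ 2.2857)
(v(j(-4, 0))*12)*k = (3*12)*(16/7) = 36*(16/7) = 576/7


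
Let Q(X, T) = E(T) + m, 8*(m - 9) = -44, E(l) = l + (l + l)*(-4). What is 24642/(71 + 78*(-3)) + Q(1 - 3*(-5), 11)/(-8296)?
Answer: -408836103/2704496 ≈ -151.17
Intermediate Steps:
E(l) = -7*l (E(l) = l + (2*l)*(-4) = l - 8*l = -7*l)
m = 7/2 (m = 9 + (⅛)*(-44) = 9 - 11/2 = 7/2 ≈ 3.5000)
Q(X, T) = 7/2 - 7*T (Q(X, T) = -7*T + 7/2 = 7/2 - 7*T)
24642/(71 + 78*(-3)) + Q(1 - 3*(-5), 11)/(-8296) = 24642/(71 + 78*(-3)) + (7/2 - 7*11)/(-8296) = 24642/(71 - 234) + (7/2 - 77)*(-1/8296) = 24642/(-163) - 147/2*(-1/8296) = 24642*(-1/163) + 147/16592 = -24642/163 + 147/16592 = -408836103/2704496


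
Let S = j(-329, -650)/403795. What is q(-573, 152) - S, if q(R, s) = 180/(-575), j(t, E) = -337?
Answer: -2899573/9287285 ≈ -0.31221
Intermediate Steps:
q(R, s) = -36/115 (q(R, s) = 180*(-1/575) = -36/115)
S = -337/403795 ≈ -0.00083458
q(-573, 152) - S = -36/115 - 1*(-337/403795) = -36/115 + 337/403795 = -2899573/9287285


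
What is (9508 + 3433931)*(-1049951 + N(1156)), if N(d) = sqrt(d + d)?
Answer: -3615442221489 + 117076926*sqrt(2) ≈ -3.6153e+12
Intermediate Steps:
N(d) = sqrt(2)*sqrt(d) (N(d) = sqrt(2*d) = sqrt(2)*sqrt(d))
(9508 + 3433931)*(-1049951 + N(1156)) = (9508 + 3433931)*(-1049951 + sqrt(2)*sqrt(1156)) = 3443439*(-1049951 + sqrt(2)*34) = 3443439*(-1049951 + 34*sqrt(2)) = -3615442221489 + 117076926*sqrt(2)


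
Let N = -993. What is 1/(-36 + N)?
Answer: -1/1029 ≈ -0.00097182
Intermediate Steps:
1/(-36 + N) = 1/(-36 - 993) = 1/(-1029) = -1/1029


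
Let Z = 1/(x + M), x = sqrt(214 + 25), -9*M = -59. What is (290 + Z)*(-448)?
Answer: -1031315936/7939 - 18144*sqrt(239)/7939 ≈ -1.2994e+5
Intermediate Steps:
M = 59/9 (M = -1/9*(-59) = 59/9 ≈ 6.5556)
x = sqrt(239) ≈ 15.460
Z = 1/(59/9 + sqrt(239)) (Z = 1/(sqrt(239) + 59/9) = 1/(59/9 + sqrt(239)) ≈ 0.045423)
(290 + Z)*(-448) = (290 + (-531/15878 + 81*sqrt(239)/15878))*(-448) = (4604089/15878 + 81*sqrt(239)/15878)*(-448) = -1031315936/7939 - 18144*sqrt(239)/7939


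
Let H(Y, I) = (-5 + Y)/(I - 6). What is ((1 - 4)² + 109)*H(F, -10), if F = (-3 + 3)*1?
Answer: 295/8 ≈ 36.875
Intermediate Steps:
F = 0 (F = 0*1 = 0)
H(Y, I) = (-5 + Y)/(-6 + I)
((1 - 4)² + 109)*H(F, -10) = ((1 - 4)² + 109)*((-5 + 0)/(-6 - 10)) = ((-3)² + 109)*(-5/(-16)) = (9 + 109)*(-1/16*(-5)) = 118*(5/16) = 295/8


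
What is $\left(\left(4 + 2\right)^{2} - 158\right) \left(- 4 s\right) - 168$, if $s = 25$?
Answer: $12032$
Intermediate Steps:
$\left(\left(4 + 2\right)^{2} - 158\right) \left(- 4 s\right) - 168 = \left(\left(4 + 2\right)^{2} - 158\right) \left(\left(-4\right) 25\right) - 168 = \left(6^{2} - 158\right) \left(-100\right) - 168 = \left(36 - 158\right) \left(-100\right) - 168 = \left(-122\right) \left(-100\right) - 168 = 12200 - 168 = 12032$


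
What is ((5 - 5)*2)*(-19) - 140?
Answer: -140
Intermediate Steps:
((5 - 5)*2)*(-19) - 140 = (0*2)*(-19) - 140 = 0*(-19) - 140 = 0 - 140 = -140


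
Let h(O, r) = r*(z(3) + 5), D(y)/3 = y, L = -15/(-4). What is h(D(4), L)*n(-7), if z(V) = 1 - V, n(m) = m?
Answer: -315/4 ≈ -78.750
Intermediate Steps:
L = 15/4 (L = -15*(-¼) = 15/4 ≈ 3.7500)
D(y) = 3*y
h(O, r) = 3*r (h(O, r) = r*((1 - 1*3) + 5) = r*((1 - 3) + 5) = r*(-2 + 5) = r*3 = 3*r)
h(D(4), L)*n(-7) = (3*(15/4))*(-7) = (45/4)*(-7) = -315/4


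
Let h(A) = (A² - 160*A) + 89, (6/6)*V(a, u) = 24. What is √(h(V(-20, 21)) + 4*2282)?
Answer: √5953 ≈ 77.156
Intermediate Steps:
V(a, u) = 24
h(A) = 89 + A² - 160*A
√(h(V(-20, 21)) + 4*2282) = √((89 + 24² - 160*24) + 4*2282) = √((89 + 576 - 3840) + 9128) = √(-3175 + 9128) = √5953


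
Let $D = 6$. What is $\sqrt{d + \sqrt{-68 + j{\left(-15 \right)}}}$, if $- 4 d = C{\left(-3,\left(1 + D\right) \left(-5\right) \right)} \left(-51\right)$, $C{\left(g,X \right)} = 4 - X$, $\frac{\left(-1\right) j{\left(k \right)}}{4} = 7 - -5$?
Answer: $\frac{\sqrt{1989 + 8 i \sqrt{29}}}{2} \approx 22.3 + 0.24148 i$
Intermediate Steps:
$j{\left(k \right)} = -48$ ($j{\left(k \right)} = - 4 \left(7 - -5\right) = - 4 \left(7 + 5\right) = \left(-4\right) 12 = -48$)
$d = \frac{1989}{4}$ ($d = - \frac{\left(4 - \left(1 + 6\right) \left(-5\right)\right) \left(-51\right)}{4} = - \frac{\left(4 - 7 \left(-5\right)\right) \left(-51\right)}{4} = - \frac{\left(4 - -35\right) \left(-51\right)}{4} = - \frac{\left(4 + 35\right) \left(-51\right)}{4} = - \frac{39 \left(-51\right)}{4} = \left(- \frac{1}{4}\right) \left(-1989\right) = \frac{1989}{4} \approx 497.25$)
$\sqrt{d + \sqrt{-68 + j{\left(-15 \right)}}} = \sqrt{\frac{1989}{4} + \sqrt{-68 - 48}} = \sqrt{\frac{1989}{4} + \sqrt{-116}} = \sqrt{\frac{1989}{4} + 2 i \sqrt{29}}$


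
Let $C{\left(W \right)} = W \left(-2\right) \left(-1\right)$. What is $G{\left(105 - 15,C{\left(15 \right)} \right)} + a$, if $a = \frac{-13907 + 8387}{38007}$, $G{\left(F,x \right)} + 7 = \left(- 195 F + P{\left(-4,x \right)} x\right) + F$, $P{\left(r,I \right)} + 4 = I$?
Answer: $- \frac{211409443}{12669} \approx -16687.0$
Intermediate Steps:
$P{\left(r,I \right)} = -4 + I$
$C{\left(W \right)} = 2 W$ ($C{\left(W \right)} = - 2 W \left(-1\right) = 2 W$)
$G{\left(F,x \right)} = -7 - 194 F + x \left(-4 + x\right)$ ($G{\left(F,x \right)} = -7 - \left(194 F - \left(-4 + x\right) x\right) = -7 - \left(194 F - x \left(-4 + x\right)\right) = -7 - 194 F + x \left(-4 + x\right)$)
$a = - \frac{1840}{12669}$ ($a = \left(-5520\right) \frac{1}{38007} = - \frac{1840}{12669} \approx -0.14524$)
$G{\left(105 - 15,C{\left(15 \right)} \right)} + a = \left(-7 - 194 \left(105 - 15\right) + 2 \cdot 15 \left(-4 + 2 \cdot 15\right)\right) - \frac{1840}{12669} = \left(-7 - 17460 + 30 \left(-4 + 30\right)\right) - \frac{1840}{12669} = \left(-7 - 17460 + 30 \cdot 26\right) - \frac{1840}{12669} = \left(-7 - 17460 + 780\right) - \frac{1840}{12669} = -16687 - \frac{1840}{12669} = - \frac{211409443}{12669}$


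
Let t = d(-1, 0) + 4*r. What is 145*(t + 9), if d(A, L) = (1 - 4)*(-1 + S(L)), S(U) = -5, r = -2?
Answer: 2755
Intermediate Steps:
d(A, L) = 18 (d(A, L) = (1 - 4)*(-1 - 5) = -3*(-6) = 18)
t = 10 (t = 18 + 4*(-2) = 18 - 8 = 10)
145*(t + 9) = 145*(10 + 9) = 145*19 = 2755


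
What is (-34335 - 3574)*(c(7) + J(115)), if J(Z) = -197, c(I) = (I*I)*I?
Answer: -5534714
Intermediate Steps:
c(I) = I³ (c(I) = I²*I = I³)
(-34335 - 3574)*(c(7) + J(115)) = (-34335 - 3574)*(7³ - 197) = -37909*(343 - 197) = -37909*146 = -5534714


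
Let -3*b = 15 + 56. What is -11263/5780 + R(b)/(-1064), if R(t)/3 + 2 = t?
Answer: -412099/219640 ≈ -1.8762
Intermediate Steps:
b = -71/3 (b = -(15 + 56)/3 = -⅓*71 = -71/3 ≈ -23.667)
R(t) = -6 + 3*t
-11263/5780 + R(b)/(-1064) = -11263/5780 + (-6 + 3*(-71/3))/(-1064) = -11263*1/5780 + (-6 - 71)*(-1/1064) = -11263/5780 - 77*(-1/1064) = -11263/5780 + 11/152 = -412099/219640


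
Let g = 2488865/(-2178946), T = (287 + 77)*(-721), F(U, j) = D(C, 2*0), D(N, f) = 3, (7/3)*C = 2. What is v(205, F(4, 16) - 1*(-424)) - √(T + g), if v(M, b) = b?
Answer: 427 - 9*I*√15383191785189074/2178946 ≈ 427.0 - 512.29*I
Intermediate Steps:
C = 6/7 (C = (3/7)*2 = 6/7 ≈ 0.85714)
F(U, j) = 3
T = -262444 (T = 364*(-721) = -262444)
g = -2488865/2178946 (g = 2488865*(-1/2178946) = -2488865/2178946 ≈ -1.1422)
v(205, F(4, 16) - 1*(-424)) - √(T + g) = (3 - 1*(-424)) - √(-262444 - 2488865/2178946) = (3 + 424) - √(-571853792889/2178946) = 427 - 9*I*√15383191785189074/2178946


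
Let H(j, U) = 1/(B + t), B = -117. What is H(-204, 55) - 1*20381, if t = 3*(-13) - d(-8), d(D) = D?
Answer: -3016389/148 ≈ -20381.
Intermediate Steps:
t = -31 (t = 3*(-13) - 1*(-8) = -39 + 8 = -31)
H(j, U) = -1/148 (H(j, U) = 1/(-117 - 31) = 1/(-148) = -1/148)
H(-204, 55) - 1*20381 = -1/148 - 1*20381 = -1/148 - 20381 = -3016389/148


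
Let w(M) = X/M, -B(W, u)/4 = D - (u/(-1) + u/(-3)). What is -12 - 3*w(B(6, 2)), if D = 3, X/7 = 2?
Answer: -345/34 ≈ -10.147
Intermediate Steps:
X = 14 (X = 7*2 = 14)
B(W, u) = -12 - 16*u/3 (B(W, u) = -4*(3 - (u/(-1) + u/(-3))) = -4*(3 - (u*(-1) + u*(-⅓))) = -4*(3 - (-u - u/3)) = -4*(3 - (-4)*u/3) = -4*(3 + 4*u/3) = -12 - 16*u/3)
w(M) = 14/M
-12 - 3*w(B(6, 2)) = -12 - 42/(-12 - 16/3*2) = -12 - 42/(-12 - 32/3) = -12 - 42/(-68/3) = -12 - 42*(-3)/68 = -12 - 3*(-21/34) = -12 + 63/34 = -345/34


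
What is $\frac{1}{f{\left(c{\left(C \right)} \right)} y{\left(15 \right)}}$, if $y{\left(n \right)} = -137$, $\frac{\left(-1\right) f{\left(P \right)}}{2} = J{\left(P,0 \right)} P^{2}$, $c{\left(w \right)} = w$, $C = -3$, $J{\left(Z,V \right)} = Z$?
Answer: $- \frac{1}{7398} \approx -0.00013517$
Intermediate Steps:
$f{\left(P \right)} = - 2 P^{3}$ ($f{\left(P \right)} = - 2 P P^{2} = - 2 P^{3}$)
$\frac{1}{f{\left(c{\left(C \right)} \right)} y{\left(15 \right)}} = \frac{1}{- 2 \left(-3\right)^{3} \left(-137\right)} = \frac{1}{\left(-2\right) \left(-27\right) \left(-137\right)} = \frac{1}{54 \left(-137\right)} = \frac{1}{-7398} = - \frac{1}{7398}$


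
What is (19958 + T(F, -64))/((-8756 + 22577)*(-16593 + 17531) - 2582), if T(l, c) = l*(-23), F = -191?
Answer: 24351/12961516 ≈ 0.0018787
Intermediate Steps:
T(l, c) = -23*l
(19958 + T(F, -64))/((-8756 + 22577)*(-16593 + 17531) - 2582) = (19958 - 23*(-191))/((-8756 + 22577)*(-16593 + 17531) - 2582) = (19958 + 4393)/(13821*938 - 2582) = 24351/(12964098 - 2582) = 24351/12961516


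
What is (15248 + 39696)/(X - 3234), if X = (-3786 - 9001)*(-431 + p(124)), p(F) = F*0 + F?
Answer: 54944/3922375 ≈ 0.014008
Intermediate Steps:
p(F) = F (p(F) = 0 + F = F)
X = 3925609 (X = (-3786 - 9001)*(-431 + 124) = -12787*(-307) = 3925609)
(15248 + 39696)/(X - 3234) = (15248 + 39696)/(3925609 - 3234) = 54944/3922375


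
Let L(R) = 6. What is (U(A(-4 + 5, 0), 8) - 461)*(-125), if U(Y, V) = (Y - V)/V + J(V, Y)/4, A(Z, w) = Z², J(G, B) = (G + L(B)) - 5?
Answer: 459625/8 ≈ 57453.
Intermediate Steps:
J(G, B) = 1 + G (J(G, B) = (G + 6) - 5 = (6 + G) - 5 = 1 + G)
U(Y, V) = ¼ + V/4 + (Y - V)/V (U(Y, V) = (Y - V)/V + (1 + V)/4 = (Y - V)/V + (1 + V)*(¼) = (Y - V)/V + (¼ + V/4) = ¼ + V/4 + (Y - V)/V)
(U(A(-4 + 5, 0), 8) - 461)*(-125) = (((-4 + 5)² + (¼)*8*(-3 + 8))/8 - 461)*(-125) = ((1² + (¼)*8*5)/8 - 461)*(-125) = ((1 + 10)/8 - 461)*(-125) = ((⅛)*11 - 461)*(-125) = (11/8 - 461)*(-125) = -3677/8*(-125) = 459625/8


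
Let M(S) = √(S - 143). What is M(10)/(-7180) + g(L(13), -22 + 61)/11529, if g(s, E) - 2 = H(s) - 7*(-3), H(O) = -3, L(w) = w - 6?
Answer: 20/11529 - I*√133/7180 ≈ 0.0017348 - 0.0016062*I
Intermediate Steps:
L(w) = -6 + w
M(S) = √(-143 + S)
g(s, E) = 20 (g(s, E) = 2 + (-3 - 7*(-3)) = 2 + (-3 + 21) = 2 + 18 = 20)
M(10)/(-7180) + g(L(13), -22 + 61)/11529 = √(-143 + 10)/(-7180) + 20/11529 = √(-133)*(-1/7180) + 20*(1/11529) = (I*√133)*(-1/7180) + 20/11529 = -I*√133/7180 + 20/11529 = 20/11529 - I*√133/7180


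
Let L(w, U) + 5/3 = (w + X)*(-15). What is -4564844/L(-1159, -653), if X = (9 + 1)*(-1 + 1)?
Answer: -6847266/26075 ≈ -262.60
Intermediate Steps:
X = 0 (X = 10*0 = 0)
L(w, U) = -5/3 - 15*w (L(w, U) = -5/3 + (w + 0)*(-15) = -5/3 + w*(-15) = -5/3 - 15*w)
-4564844/L(-1159, -653) = -4564844/(-5/3 - 15*(-1159)) = -4564844/(-5/3 + 17385) = -4564844/52150/3 = -4564844*3/52150 = -6847266/26075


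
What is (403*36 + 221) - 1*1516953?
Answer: -1502224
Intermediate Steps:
(403*36 + 221) - 1*1516953 = (14508 + 221) - 1516953 = 14729 - 1516953 = -1502224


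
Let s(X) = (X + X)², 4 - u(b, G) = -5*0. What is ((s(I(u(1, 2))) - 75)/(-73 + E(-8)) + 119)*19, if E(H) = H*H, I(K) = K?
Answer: 20558/9 ≈ 2284.2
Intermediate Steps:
u(b, G) = 4 (u(b, G) = 4 - (-5)*0 = 4 - 1*0 = 4 + 0 = 4)
E(H) = H²
s(X) = 4*X² (s(X) = (2*X)² = 4*X²)
((s(I(u(1, 2))) - 75)/(-73 + E(-8)) + 119)*19 = ((4*4² - 75)/(-73 + (-8)²) + 119)*19 = ((4*16 - 75)/(-73 + 64) + 119)*19 = ((64 - 75)/(-9) + 119)*19 = (-11*(-⅑) + 119)*19 = (11/9 + 119)*19 = (1082/9)*19 = 20558/9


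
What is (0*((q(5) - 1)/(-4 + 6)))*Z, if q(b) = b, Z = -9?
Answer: 0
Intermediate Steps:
(0*((q(5) - 1)/(-4 + 6)))*Z = (0*((5 - 1)/(-4 + 6)))*(-9) = (0*(4/2))*(-9) = (0*(4*(1/2)))*(-9) = (0*2)*(-9) = 0*(-9) = 0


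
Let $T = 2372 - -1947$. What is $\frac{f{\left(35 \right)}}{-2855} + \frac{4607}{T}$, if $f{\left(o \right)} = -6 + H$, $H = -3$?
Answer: $\frac{13191856}{12330745} \approx 1.0698$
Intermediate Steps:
$f{\left(o \right)} = -9$ ($f{\left(o \right)} = -6 - 3 = -9$)
$T = 4319$ ($T = 2372 + 1947 = 4319$)
$\frac{f{\left(35 \right)}}{-2855} + \frac{4607}{T} = - \frac{9}{-2855} + \frac{4607}{4319} = \left(-9\right) \left(- \frac{1}{2855}\right) + 4607 \cdot \frac{1}{4319} = \frac{9}{2855} + \frac{4607}{4319} = \frac{13191856}{12330745}$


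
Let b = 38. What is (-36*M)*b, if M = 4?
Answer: -5472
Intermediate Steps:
(-36*M)*b = -36*4*38 = -144*38 = -5472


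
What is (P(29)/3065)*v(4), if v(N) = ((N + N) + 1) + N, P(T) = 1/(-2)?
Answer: -13/6130 ≈ -0.0021207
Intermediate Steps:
P(T) = -1/2
v(N) = 1 + 3*N (v(N) = (2*N + 1) + N = (1 + 2*N) + N = 1 + 3*N)
(P(29)/3065)*v(4) = (-1/2/3065)*(1 + 3*4) = (-1/2*1/3065)*(1 + 12) = -1/6130*13 = -13/6130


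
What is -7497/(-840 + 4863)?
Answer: -833/447 ≈ -1.8635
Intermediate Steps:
-7497/(-840 + 4863) = -7497/4023 = -7497*1/4023 = -833/447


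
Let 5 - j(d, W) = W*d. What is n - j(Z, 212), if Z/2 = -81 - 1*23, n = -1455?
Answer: -45556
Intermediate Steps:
Z = -208 (Z = 2*(-81 - 1*23) = 2*(-81 - 23) = 2*(-104) = -208)
j(d, W) = 5 - W*d
n - j(Z, 212) = -1455 - (5 - 1*212*(-208)) = -1455 - (5 + 44096) = -1455 - 1*44101 = -1455 - 44101 = -45556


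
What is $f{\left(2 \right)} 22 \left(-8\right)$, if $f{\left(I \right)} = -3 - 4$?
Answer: $1232$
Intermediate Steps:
$f{\left(I \right)} = -7$
$f{\left(2 \right)} 22 \left(-8\right) = \left(-7\right) 22 \left(-8\right) = \left(-154\right) \left(-8\right) = 1232$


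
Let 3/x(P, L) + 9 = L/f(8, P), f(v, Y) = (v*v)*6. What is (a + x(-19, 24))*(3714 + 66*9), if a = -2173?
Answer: -1338870396/143 ≈ -9.3627e+6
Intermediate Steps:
f(v, Y) = 6*v**2 (f(v, Y) = v**2*6 = 6*v**2)
x(P, L) = 3/(-9 + L/384) (x(P, L) = 3/(-9 + L/((6*8**2))) = 3/(-9 + L/((6*64))) = 3/(-9 + L/384))
(a + x(-19, 24))*(3714 + 66*9) = (-2173 + 1152/(-3456 + 24))*(3714 + 66*9) = (-2173 + 1152/(-3432))*(3714 + 594) = (-2173 + 1152*(-1/3432))*4308 = (-2173 - 48/143)*4308 = -310787/143*4308 = -1338870396/143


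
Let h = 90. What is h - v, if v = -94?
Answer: 184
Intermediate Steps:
h - v = 90 - 1*(-94) = 90 + 94 = 184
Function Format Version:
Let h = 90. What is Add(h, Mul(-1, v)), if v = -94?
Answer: 184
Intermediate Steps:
Add(h, Mul(-1, v)) = Add(90, Mul(-1, -94)) = Add(90, 94) = 184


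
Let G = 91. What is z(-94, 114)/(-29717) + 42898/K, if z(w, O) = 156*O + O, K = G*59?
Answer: 1178705504/159550573 ≈ 7.3877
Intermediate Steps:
K = 5369 (K = 91*59 = 5369)
z(w, O) = 157*O
z(-94, 114)/(-29717) + 42898/K = (157*114)/(-29717) + 42898/5369 = 17898*(-1/29717) + 42898*(1/5369) = -17898/29717 + 42898/5369 = 1178705504/159550573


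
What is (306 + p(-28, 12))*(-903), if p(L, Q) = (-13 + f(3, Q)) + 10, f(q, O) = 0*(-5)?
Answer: -273609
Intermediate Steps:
f(q, O) = 0
p(L, Q) = -3 (p(L, Q) = (-13 + 0) + 10 = -13 + 10 = -3)
(306 + p(-28, 12))*(-903) = (306 - 3)*(-903) = 303*(-903) = -273609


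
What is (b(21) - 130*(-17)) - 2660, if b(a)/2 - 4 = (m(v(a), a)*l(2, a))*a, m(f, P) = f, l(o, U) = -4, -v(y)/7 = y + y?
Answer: 48950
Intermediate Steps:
v(y) = -14*y (v(y) = -7*(y + y) = -14*y)
b(a) = 8 + 112*a² (b(a) = 8 + 2*((-14*a*(-4))*a) = 8 + 2*((56*a)*a) = 8 + 2*(56*a²) = 8 + 112*a²)
(b(21) - 130*(-17)) - 2660 = ((8 + 112*21²) - 130*(-17)) - 2660 = ((8 + 112*441) + 2210) - 2660 = ((8 + 49392) + 2210) - 2660 = (49400 + 2210) - 2660 = 51610 - 2660 = 48950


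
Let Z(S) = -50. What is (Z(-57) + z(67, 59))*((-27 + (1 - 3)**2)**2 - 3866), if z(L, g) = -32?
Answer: 273634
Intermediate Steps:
(Z(-57) + z(67, 59))*((-27 + (1 - 3)**2)**2 - 3866) = (-50 - 32)*((-27 + (1 - 3)**2)**2 - 3866) = -82*((-27 + (-2)**2)**2 - 3866) = -82*((-27 + 4)**2 - 3866) = -82*((-23)**2 - 3866) = -82*(529 - 3866) = -82*(-3337) = 273634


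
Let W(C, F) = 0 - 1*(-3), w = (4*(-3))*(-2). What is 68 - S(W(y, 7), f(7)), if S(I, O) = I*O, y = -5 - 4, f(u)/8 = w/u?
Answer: -100/7 ≈ -14.286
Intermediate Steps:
w = 24 (w = -12*(-2) = 24)
f(u) = 192/u (f(u) = 8*(24/u) = 192/u)
y = -9
W(C, F) = 3 (W(C, F) = 0 + 3 = 3)
68 - S(W(y, 7), f(7)) = 68 - 3*192/7 = 68 - 1*576/7 = 68 - 576/7 = -100/7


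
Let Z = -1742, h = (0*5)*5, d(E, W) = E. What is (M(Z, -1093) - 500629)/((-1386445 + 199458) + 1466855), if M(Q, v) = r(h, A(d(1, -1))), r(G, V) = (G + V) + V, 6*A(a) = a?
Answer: -750943/419802 ≈ -1.7888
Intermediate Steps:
A(a) = a/6
h = 0 (h = 0*5 = 0)
r(G, V) = G + 2*V
M(Q, v) = 1/3 (M(Q, v) = 0 + 2*((1/6)*1) = 0 + 2*(1/6) = 0 + 1/3 = 1/3)
(M(Z, -1093) - 500629)/((-1386445 + 199458) + 1466855) = (1/3 - 500629)/((-1386445 + 199458) + 1466855) = -1501886/(3*(-1186987 + 1466855)) = -1501886/3/279868 = -1501886/3*1/279868 = -750943/419802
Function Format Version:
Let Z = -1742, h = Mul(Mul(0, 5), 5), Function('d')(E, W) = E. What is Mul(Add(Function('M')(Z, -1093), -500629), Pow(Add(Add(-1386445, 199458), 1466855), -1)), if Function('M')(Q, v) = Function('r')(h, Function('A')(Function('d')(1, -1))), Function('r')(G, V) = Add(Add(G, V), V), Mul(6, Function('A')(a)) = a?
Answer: Rational(-750943, 419802) ≈ -1.7888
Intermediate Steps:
Function('A')(a) = Mul(Rational(1, 6), a)
h = 0 (h = Mul(0, 5) = 0)
Function('r')(G, V) = Add(G, Mul(2, V))
Function('M')(Q, v) = Rational(1, 3) (Function('M')(Q, v) = Add(0, Mul(2, Mul(Rational(1, 6), 1))) = Add(0, Mul(2, Rational(1, 6))) = Add(0, Rational(1, 3)) = Rational(1, 3))
Mul(Add(Function('M')(Z, -1093), -500629), Pow(Add(Add(-1386445, 199458), 1466855), -1)) = Mul(Add(Rational(1, 3), -500629), Pow(Add(Add(-1386445, 199458), 1466855), -1)) = Mul(Rational(-1501886, 3), Pow(Add(-1186987, 1466855), -1)) = Mul(Rational(-1501886, 3), Pow(279868, -1)) = Mul(Rational(-1501886, 3), Rational(1, 279868)) = Rational(-750943, 419802)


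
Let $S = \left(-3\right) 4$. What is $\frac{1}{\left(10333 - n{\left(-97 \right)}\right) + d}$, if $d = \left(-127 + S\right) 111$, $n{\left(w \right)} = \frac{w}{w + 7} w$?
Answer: $- \frac{90}{449231} \approx -0.00020034$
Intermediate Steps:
$S = -12$
$n{\left(w \right)} = \frac{w^{2}}{7 + w}$ ($n{\left(w \right)} = \frac{w}{7 + w} w = \frac{w^{2}}{7 + w}$)
$d = -15429$ ($d = \left(-127 - 12\right) 111 = \left(-139\right) 111 = -15429$)
$\frac{1}{\left(10333 - n{\left(-97 \right)}\right) + d} = \frac{1}{\left(10333 - \frac{\left(-97\right)^{2}}{7 - 97}\right) - 15429} = \frac{1}{\left(10333 - \frac{9409}{-90}\right) - 15429} = \frac{1}{\left(10333 - 9409 \left(- \frac{1}{90}\right)\right) - 15429} = \frac{1}{\left(10333 - - \frac{9409}{90}\right) - 15429} = \frac{1}{\left(10333 + \frac{9409}{90}\right) - 15429} = \frac{1}{\frac{939379}{90} - 15429} = \frac{1}{- \frac{449231}{90}} = - \frac{90}{449231}$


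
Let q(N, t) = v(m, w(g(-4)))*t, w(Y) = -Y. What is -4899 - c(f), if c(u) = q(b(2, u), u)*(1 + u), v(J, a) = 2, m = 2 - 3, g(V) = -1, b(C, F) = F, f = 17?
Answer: -5511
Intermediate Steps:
m = -1
q(N, t) = 2*t
c(u) = 2*u*(1 + u) (c(u) = (2*u)*(1 + u) = 2*u*(1 + u))
-4899 - c(f) = -4899 - 2*17*(1 + 17) = -4899 - 2*17*18 = -4899 - 1*612 = -4899 - 612 = -5511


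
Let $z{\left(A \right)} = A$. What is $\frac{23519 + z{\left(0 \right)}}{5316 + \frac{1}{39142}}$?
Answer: $\frac{920580698}{208078873} \approx 4.4242$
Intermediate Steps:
$\frac{23519 + z{\left(0 \right)}}{5316 + \frac{1}{39142}} = \frac{23519 + 0}{5316 + \frac{1}{39142}} = \frac{23519}{5316 + \frac{1}{39142}} = \frac{23519}{\frac{208078873}{39142}} = 23519 \cdot \frac{39142}{208078873} = \frac{920580698}{208078873}$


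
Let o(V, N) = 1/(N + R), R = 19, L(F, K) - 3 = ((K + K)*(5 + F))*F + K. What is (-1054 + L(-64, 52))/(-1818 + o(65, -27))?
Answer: -626728/2909 ≈ -215.44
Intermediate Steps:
L(F, K) = 3 + K + 2*F*K*(5 + F) (L(F, K) = 3 + (((K + K)*(5 + F))*F + K) = 3 + (((2*K)*(5 + F))*F + K) = 3 + ((2*K*(5 + F))*F + K) = 3 + (2*F*K*(5 + F) + K) = 3 + (K + 2*F*K*(5 + F)) = 3 + K + 2*F*K*(5 + F))
o(V, N) = 1/(19 + N) (o(V, N) = 1/(N + 19) = 1/(19 + N))
(-1054 + L(-64, 52))/(-1818 + o(65, -27)) = (-1054 + (3 + 52 + 2*52*(-64)**2 + 10*(-64)*52))/(-1818 + 1/(19 - 27)) = (-1054 + (3 + 52 + 2*52*4096 - 33280))/(-1818 + 1/(-8)) = (-1054 + (3 + 52 + 425984 - 33280))/(-1818 - 1/8) = (-1054 + 392759)/(-14545/8) = 391705*(-8/14545) = -626728/2909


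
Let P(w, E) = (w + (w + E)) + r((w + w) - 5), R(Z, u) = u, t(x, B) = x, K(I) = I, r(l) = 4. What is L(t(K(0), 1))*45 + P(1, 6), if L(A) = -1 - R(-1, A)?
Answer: -33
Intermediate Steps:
P(w, E) = 4 + E + 2*w (P(w, E) = (w + (w + E)) + 4 = (w + (E + w)) + 4 = (E + 2*w) + 4 = 4 + E + 2*w)
L(A) = -1 - A
L(t(K(0), 1))*45 + P(1, 6) = (-1 - 1*0)*45 + (4 + 6 + 2*1) = (-1 + 0)*45 + (4 + 6 + 2) = -1*45 + 12 = -45 + 12 = -33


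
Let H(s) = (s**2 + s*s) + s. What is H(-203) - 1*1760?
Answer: 80455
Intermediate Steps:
H(s) = s + 2*s**2 (H(s) = (s**2 + s**2) + s = 2*s**2 + s = s + 2*s**2)
H(-203) - 1*1760 = -203*(1 + 2*(-203)) - 1*1760 = -203*(1 - 406) - 1760 = -203*(-405) - 1760 = 82215 - 1760 = 80455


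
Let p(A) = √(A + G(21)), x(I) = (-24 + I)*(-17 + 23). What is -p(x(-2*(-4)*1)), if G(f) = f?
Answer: -5*I*√3 ≈ -8.6602*I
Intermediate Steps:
x(I) = -144 + 6*I (x(I) = (-24 + I)*6 = -144 + 6*I)
p(A) = √(21 + A) (p(A) = √(A + 21) = √(21 + A))
-p(x(-2*(-4)*1)) = -√(21 + (-144 + 6*(-2*(-4)*1))) = -√(21 + (-144 + 6*(8*1))) = -√(21 + (-144 + 6*8)) = -√(21 + (-144 + 48)) = -√(21 - 96) = -√(-75) = -5*I*√3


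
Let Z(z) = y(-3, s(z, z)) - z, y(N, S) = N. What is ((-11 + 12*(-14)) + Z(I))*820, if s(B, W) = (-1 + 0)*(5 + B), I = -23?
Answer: -130380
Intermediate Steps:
s(B, W) = -5 - B (s(B, W) = -(5 + B) = -5 - B)
Z(z) = -3 - z
((-11 + 12*(-14)) + Z(I))*820 = ((-11 + 12*(-14)) + (-3 - 1*(-23)))*820 = ((-11 - 168) + (-3 + 23))*820 = (-179 + 20)*820 = -159*820 = -130380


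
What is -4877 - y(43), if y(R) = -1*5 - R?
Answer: -4829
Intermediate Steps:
y(R) = -5 - R
-4877 - y(43) = -4877 - (-5 - 1*43) = -4877 - (-5 - 43) = -4877 - 1*(-48) = -4877 + 48 = -4829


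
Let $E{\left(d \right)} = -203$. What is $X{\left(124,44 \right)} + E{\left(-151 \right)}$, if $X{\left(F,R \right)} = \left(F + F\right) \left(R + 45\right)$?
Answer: $21869$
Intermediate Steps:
$X{\left(F,R \right)} = 2 F \left(45 + R\right)$
$X{\left(124,44 \right)} + E{\left(-151 \right)} = 2 \cdot 124 \left(45 + 44\right) - 203 = 2 \cdot 124 \cdot 89 - 203 = 22072 - 203 = 21869$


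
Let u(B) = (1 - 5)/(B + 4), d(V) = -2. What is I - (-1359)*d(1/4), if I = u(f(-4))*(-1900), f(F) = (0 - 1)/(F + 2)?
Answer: -9262/9 ≈ -1029.1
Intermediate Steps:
f(F) = -1/(2 + F)
u(B) = -4/(4 + B)
I = 15200/9 (I = -4/(4 - 1/(2 - 4))*(-1900) = -4/(4 - 1/(-2))*(-1900) = -4/(4 - 1*(-½))*(-1900) = -4/(4 + ½)*(-1900) = -4/9/2*(-1900) = -4*2/9*(-1900) = -8/9*(-1900) = 15200/9 ≈ 1688.9)
I - (-1359)*d(1/4) = 15200/9 - (-1359)*(-2) = 15200/9 - 1*2718 = 15200/9 - 2718 = -9262/9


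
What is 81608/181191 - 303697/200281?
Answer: -38682631279/36289114671 ≈ -1.0660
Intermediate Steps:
81608/181191 - 303697/200281 = -38682631279/36289114671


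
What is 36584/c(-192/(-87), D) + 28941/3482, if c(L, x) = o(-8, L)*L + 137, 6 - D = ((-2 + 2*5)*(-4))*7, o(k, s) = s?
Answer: 110584232941/415447866 ≈ 266.18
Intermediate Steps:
D = 230 (D = 6 - (-2 + 2*5)*(-4)*7 = 6 - (-2 + 10)*(-4)*7 = 6 - 8*(-4)*7 = 6 - (-32)*7 = 6 - 1*(-224) = 6 + 224 = 230)
c(L, x) = 137 + L² (c(L, x) = L*L + 137 = L² + 137 = 137 + L²)
36584/c(-192/(-87), D) + 28941/3482 = 36584/(137 + (-192/(-87))²) + 28941/3482 = 36584/(137 + (-192*(-1/87))²) + 28941*(1/3482) = 36584/(137 + (64/29)²) + 28941/3482 = 36584/(137 + 4096/841) + 28941/3482 = 36584/(119313/841) + 28941/3482 = 36584*(841/119313) + 28941/3482 = 30767144/119313 + 28941/3482 = 110584232941/415447866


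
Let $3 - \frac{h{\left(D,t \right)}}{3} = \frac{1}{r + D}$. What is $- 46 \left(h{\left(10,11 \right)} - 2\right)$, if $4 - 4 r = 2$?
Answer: $- \frac{2162}{7} \approx -308.86$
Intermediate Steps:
$r = \frac{1}{2}$ ($r = 1 - \frac{1}{2} = \frac{1}{2} \approx 0.5$)
$h{\left(D,t \right)} = 9 - \frac{3}{\frac{1}{2} + D}$
$- 46 \left(h{\left(10,11 \right)} - 2\right) = - 46 \left(\frac{3 \left(1 + 6 \cdot 10\right)}{1 + 2 \cdot 10} - 2\right) = - 46 \left(\frac{3 \left(1 + 60\right)}{1 + 20} - 2\right) = - 46 \left(3 \cdot \frac{1}{21} \cdot 61 - 2\right) = - 46 \left(\frac{61}{7} - 2\right) = \left(-46\right) \frac{47}{7} = - \frac{2162}{7}$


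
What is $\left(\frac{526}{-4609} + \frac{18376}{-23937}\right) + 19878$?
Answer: $\frac{2192955646928}{110325633} \approx 19877.0$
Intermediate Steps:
$\left(\frac{526}{-4609} + \frac{18376}{-23937}\right) + 19878 = \left(526 \left(- \frac{1}{4609}\right) + 18376 \left(- \frac{1}{23937}\right)\right) + 19878 = \left(- \frac{526}{4609} - \frac{18376}{23937}\right) + 19878 = - \frac{97285846}{110325633} + 19878 = \frac{2192955646928}{110325633}$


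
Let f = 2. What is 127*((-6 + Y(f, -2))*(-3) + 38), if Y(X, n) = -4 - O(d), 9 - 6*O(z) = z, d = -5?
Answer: 9525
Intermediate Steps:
O(z) = 3/2 - z/6
Y(X, n) = -19/3 (Y(X, n) = -4 - (3/2 - 1/6*(-5)) = -4 - (3/2 + 5/6) = -4 - 1*7/3 = -4 - 7/3 = -19/3)
127*((-6 + Y(f, -2))*(-3) + 38) = 127*((-6 - 19/3)*(-3) + 38) = 127*(-37/3*(-3) + 38) = 127*(37 + 38) = 127*75 = 9525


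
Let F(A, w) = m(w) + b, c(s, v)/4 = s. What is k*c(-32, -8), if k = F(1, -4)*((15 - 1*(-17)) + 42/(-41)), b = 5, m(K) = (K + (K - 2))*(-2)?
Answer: -4064000/41 ≈ -99122.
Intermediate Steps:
c(s, v) = 4*s
m(K) = 4 - 4*K (m(K) = (K + (-2 + K))*(-2) = (-2 + 2*K)*(-2) = 4 - 4*K)
F(A, w) = 9 - 4*w (F(A, w) = (4 - 4*w) + 5 = 9 - 4*w)
k = 31750/41 (k = (9 - 4*(-4))*((15 - 1*(-17)) + 42/(-41)) = (9 + 16)*((15 + 17) + 42*(-1/41)) = 25*(32 - 42/41) = 25*(1270/41) = 31750/41 ≈ 774.39)
k*c(-32, -8) = 31750*(4*(-32))/41 = (31750/41)*(-128) = -4064000/41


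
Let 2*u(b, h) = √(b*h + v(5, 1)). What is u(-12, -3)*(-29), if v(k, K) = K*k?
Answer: -29*√41/2 ≈ -92.845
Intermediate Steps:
u(b, h) = √(5 + b*h)/2 (u(b, h) = √(b*h + 1*5)/2 = √(b*h + 5)/2 = √(5 + b*h)/2)
u(-12, -3)*(-29) = (√(5 - 12*(-3))/2)*(-29) = (√(5 + 36)/2)*(-29) = (√41/2)*(-29) = -29*√41/2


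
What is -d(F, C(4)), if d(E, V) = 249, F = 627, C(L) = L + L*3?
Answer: -249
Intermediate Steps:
C(L) = 4*L (C(L) = L + 3*L = 4*L)
-d(F, C(4)) = -1*249 = -249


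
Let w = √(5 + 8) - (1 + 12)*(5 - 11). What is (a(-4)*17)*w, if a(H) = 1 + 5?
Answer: 7956 + 102*√13 ≈ 8323.8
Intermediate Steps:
w = 78 + √13 (w = √13 - 13*(-6) = √13 - 1*(-78) = √13 + 78 = 78 + √13 ≈ 81.606)
a(H) = 6
(a(-4)*17)*w = (6*17)*(78 + √13) = 102*(78 + √13) = 7956 + 102*√13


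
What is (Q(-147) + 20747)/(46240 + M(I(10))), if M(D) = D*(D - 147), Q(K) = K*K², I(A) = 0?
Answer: -98618/1445 ≈ -68.248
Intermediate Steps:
Q(K) = K³
M(D) = D*(-147 + D)
(Q(-147) + 20747)/(46240 + M(I(10))) = ((-147)³ + 20747)/(46240 + 0*(-147 + 0)) = (-3176523 + 20747)/(46240 + 0*(-147)) = -3155776/(46240 + 0) = -3155776/46240 = -3155776*1/46240 = -98618/1445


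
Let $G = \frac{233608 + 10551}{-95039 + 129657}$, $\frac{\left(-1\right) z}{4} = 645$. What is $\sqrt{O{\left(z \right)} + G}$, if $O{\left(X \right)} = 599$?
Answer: $\frac{3 \sqrt{80699716082}}{34618} \approx 24.618$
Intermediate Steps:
$z = -2580$ ($z = \left(-4\right) 645 = -2580$)
$G = \frac{244159}{34618} \approx 7.0529$
$\sqrt{O{\left(z \right)} + G} = \sqrt{599 + \frac{244159}{34618}} = \sqrt{\frac{20980341}{34618}} = \frac{3 \sqrt{80699716082}}{34618}$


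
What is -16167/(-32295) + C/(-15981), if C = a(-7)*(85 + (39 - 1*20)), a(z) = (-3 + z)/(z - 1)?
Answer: 84722159/172035465 ≈ 0.49247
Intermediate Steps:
a(z) = (-3 + z)/(-1 + z)
C = 130 (C = ((-3 - 7)/(-1 - 7))*(85 + (39 - 1*20)) = (-10/(-8))*(85 + (39 - 20)) = (-⅛*(-10))*(85 + 19) = (5/4)*104 = 130)
-16167/(-32295) + C/(-15981) = -16167/(-32295) + 130/(-15981) = -16167*(-1/32295) + 130*(-1/15981) = 5389/10765 - 130/15981 = 84722159/172035465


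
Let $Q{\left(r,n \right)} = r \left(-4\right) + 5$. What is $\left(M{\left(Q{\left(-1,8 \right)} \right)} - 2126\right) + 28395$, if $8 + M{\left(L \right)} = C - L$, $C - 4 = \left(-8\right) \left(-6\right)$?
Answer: $26304$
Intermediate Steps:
$Q{\left(r,n \right)} = 5 - 4 r$ ($Q{\left(r,n \right)} = - 4 r + 5 = 5 - 4 r$)
$C = 52$ ($C = 4 - -48 = 4 + 48 = 52$)
$M{\left(L \right)} = 44 - L$ ($M{\left(L \right)} = -8 - \left(-52 + L\right) = 44 - L$)
$\left(M{\left(Q{\left(-1,8 \right)} \right)} - 2126\right) + 28395 = \left(\left(44 - \left(5 - -4\right)\right) - 2126\right) + 28395 = \left(\left(44 - \left(5 + 4\right)\right) - 2126\right) + 28395 = \left(\left(44 - 9\right) - 2126\right) + 28395 = \left(35 - 2126\right) + 28395 = -2091 + 28395 = 26304$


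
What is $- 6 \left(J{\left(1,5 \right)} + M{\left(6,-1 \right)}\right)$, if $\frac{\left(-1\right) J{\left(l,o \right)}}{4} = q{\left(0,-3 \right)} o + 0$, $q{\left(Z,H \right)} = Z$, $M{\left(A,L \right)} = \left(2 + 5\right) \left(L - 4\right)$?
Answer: $210$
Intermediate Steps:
$M{\left(A,L \right)} = -28 + 7 L$ ($M{\left(A,L \right)} = 7 \left(-4 + L\right) = -28 + 7 L$)
$J{\left(l,o \right)} = 0$ ($J{\left(l,o \right)} = - 4 \left(0 o + 0\right) = - 4 \left(0 + 0\right) = \left(-4\right) 0 = 0$)
$- 6 \left(J{\left(1,5 \right)} + M{\left(6,-1 \right)}\right) = - 6 \left(0 + \left(-28 + 7 \left(-1\right)\right)\right) = - 6 \left(0 - 35\right) = - 6 \left(-35\right) = \left(-1\right) \left(-210\right) = 210$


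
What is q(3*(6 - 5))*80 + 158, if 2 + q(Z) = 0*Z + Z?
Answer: 238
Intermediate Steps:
q(Z) = -2 + Z (q(Z) = -2 + (0*Z + Z) = -2 + (0 + Z) = -2 + Z)
q(3*(6 - 5))*80 + 158 = (-2 + 3*(6 - 5))*80 + 158 = (-2 + 3*1)*80 + 158 = (-2 + 3)*80 + 158 = 1*80 + 158 = 80 + 158 = 238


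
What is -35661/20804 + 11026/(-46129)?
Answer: -1874391173/959667716 ≈ -1.9532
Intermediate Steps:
-35661/20804 + 11026/(-46129) = -35661*1/20804 + 11026*(-1/46129) = -35661/20804 - 11026/46129 = -1874391173/959667716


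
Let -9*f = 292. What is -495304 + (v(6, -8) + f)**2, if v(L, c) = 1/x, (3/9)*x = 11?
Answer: -4844176823/9801 ≈ -4.9425e+5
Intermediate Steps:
x = 33 (x = 3*11 = 33)
f = -292/9 (f = -1/9*292 = -292/9 ≈ -32.444)
v(L, c) = 1/33
-495304 + (v(6, -8) + f)**2 = -495304 + (1/33 - 292/9)**2 = -495304 + (-3209/99)**2 = -495304 + 10297681/9801 = -4844176823/9801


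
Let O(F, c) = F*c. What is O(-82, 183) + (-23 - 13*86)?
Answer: -16147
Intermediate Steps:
O(-82, 183) + (-23 - 13*86) = -82*183 + (-23 - 13*86) = -15006 + (-23 - 1118) = -15006 - 1141 = -16147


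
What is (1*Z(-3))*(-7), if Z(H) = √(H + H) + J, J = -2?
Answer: 14 - 7*I*√6 ≈ 14.0 - 17.146*I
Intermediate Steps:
Z(H) = -2 + √2*√H (Z(H) = √(H + H) - 2 = √(2*H) - 2 = √2*√H - 2 = -2 + √2*√H)
(1*Z(-3))*(-7) = (1*(-2 + √2*√(-3)))*(-7) = (1*(-2 + √2*(I*√3)))*(-7) = (1*(-2 + I*√6))*(-7) = (-2 + I*√6)*(-7) = 14 - 7*I*√6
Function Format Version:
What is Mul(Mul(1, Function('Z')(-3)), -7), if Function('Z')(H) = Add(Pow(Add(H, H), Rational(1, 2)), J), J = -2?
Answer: Add(14, Mul(-7, I, Pow(6, Rational(1, 2)))) ≈ Add(14.000, Mul(-17.146, I))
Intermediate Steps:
Function('Z')(H) = Add(-2, Mul(Pow(2, Rational(1, 2)), Pow(H, Rational(1, 2)))) (Function('Z')(H) = Add(Pow(Add(H, H), Rational(1, 2)), -2) = Add(Pow(Mul(2, H), Rational(1, 2)), -2) = Add(Mul(Pow(2, Rational(1, 2)), Pow(H, Rational(1, 2))), -2) = Add(-2, Mul(Pow(2, Rational(1, 2)), Pow(H, Rational(1, 2)))))
Mul(Mul(1, Function('Z')(-3)), -7) = Mul(Mul(1, Add(-2, Mul(Pow(2, Rational(1, 2)), Pow(-3, Rational(1, 2))))), -7) = Mul(Mul(1, Add(-2, Mul(Pow(2, Rational(1, 2)), Mul(I, Pow(3, Rational(1, 2)))))), -7) = Mul(Mul(1, Add(-2, Mul(I, Pow(6, Rational(1, 2))))), -7) = Mul(Add(-2, Mul(I, Pow(6, Rational(1, 2)))), -7) = Add(14, Mul(-7, I, Pow(6, Rational(1, 2))))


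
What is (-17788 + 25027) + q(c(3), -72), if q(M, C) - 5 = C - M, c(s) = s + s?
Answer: 7166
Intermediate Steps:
c(s) = 2*s
q(M, C) = 5 + C - M (q(M, C) = 5 + (C - M) = 5 + C - M)
(-17788 + 25027) + q(c(3), -72) = (-17788 + 25027) + (5 - 72 - 2*3) = 7239 + (5 - 72 - 1*6) = 7239 + (5 - 72 - 6) = 7239 - 73 = 7166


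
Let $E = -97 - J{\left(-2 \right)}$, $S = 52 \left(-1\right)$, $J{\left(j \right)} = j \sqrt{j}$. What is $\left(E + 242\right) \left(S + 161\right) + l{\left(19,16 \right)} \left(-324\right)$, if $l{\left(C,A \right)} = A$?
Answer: $10621 + 218 i \sqrt{2} \approx 10621.0 + 308.3 i$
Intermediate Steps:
$J{\left(j \right)} = j^{\frac{3}{2}}$
$S = -52$
$E = -97 + 2 i \sqrt{2}$ ($E = -97 - \left(-2\right)^{\frac{3}{2}} = -97 - - 2 i \sqrt{2} = -97 + 2 i \sqrt{2} \approx -97.0 + 2.8284 i$)
$\left(E + 242\right) \left(S + 161\right) + l{\left(19,16 \right)} \left(-324\right) = \left(\left(-97 + 2 i \sqrt{2}\right) + 242\right) \left(-52 + 161\right) + 16 \left(-324\right) = \left(145 + 2 i \sqrt{2}\right) 109 - 5184 = \left(15805 + 218 i \sqrt{2}\right) - 5184 = 10621 + 218 i \sqrt{2}$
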